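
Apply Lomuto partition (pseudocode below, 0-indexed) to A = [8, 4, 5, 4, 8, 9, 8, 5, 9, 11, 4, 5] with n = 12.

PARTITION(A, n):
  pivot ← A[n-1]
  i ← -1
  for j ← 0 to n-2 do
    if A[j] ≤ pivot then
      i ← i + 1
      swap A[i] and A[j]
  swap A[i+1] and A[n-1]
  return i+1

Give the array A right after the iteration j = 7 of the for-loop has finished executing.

pivot=5, i=-1
j=0: 8>5, skip
j=1: 4≤5, i=0, swap(0,1) ⇒ [4, 8, 5, 4, 8, 9, 8, 5, 9, 11, 4, 5]
j=2: 5≤5, i=1, swap(1,2) ⇒ [4, 5, 8, 4, 8, 9, 8, 5, 9, 11, 4, 5]
j=3: 4≤5, i=2, swap(2,3) ⇒ [4, 5, 4, 8, 8, 9, 8, 5, 9, 11, 4, 5]
j=4: 8>5, skip
j=5: 9>5, skip
j=6: 8>5, skip
j=7: 5≤5, i=3, swap(3,7) ⇒ [4, 5, 4, 5, 8, 9, 8, 8, 9, 11, 4, 5]
(after j=7) A = [4, 5, 4, 5, 8, 9, 8, 8, 9, 11, 4, 5]

[4, 5, 4, 5, 8, 9, 8, 8, 9, 11, 4, 5]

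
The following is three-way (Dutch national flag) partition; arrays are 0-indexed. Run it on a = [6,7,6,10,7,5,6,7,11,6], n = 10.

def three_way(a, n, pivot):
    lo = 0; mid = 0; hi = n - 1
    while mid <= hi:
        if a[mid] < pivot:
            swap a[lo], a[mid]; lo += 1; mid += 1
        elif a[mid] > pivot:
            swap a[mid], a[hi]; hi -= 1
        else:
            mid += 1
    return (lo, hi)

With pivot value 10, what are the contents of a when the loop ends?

pivot = 10; lo=0, mid=0, hi=9
a[mid]=6<10: swap a[0],a[0]; lo=1,mid=1 → [6,7,6,10,7,5,6,7,11,6]
a[mid]=7<10: swap a[1],a[1]; lo=2,mid=2 → [6,7,6,10,7,5,6,7,11,6]
a[mid]=6<10: swap a[2],a[2]; lo=3,mid=3 → [6,7,6,10,7,5,6,7,11,6]
a[mid]=10=10: mid=4
a[mid]=7<10: swap a[3],a[4]; lo=4,mid=5 → [6,7,6,7,10,5,6,7,11,6]
a[mid]=5<10: swap a[4],a[5]; lo=5,mid=6 → [6,7,6,7,5,10,6,7,11,6]
a[mid]=6<10: swap a[5],a[6]; lo=6,mid=7 → [6,7,6,7,5,6,10,7,11,6]
a[mid]=7<10: swap a[6],a[7]; lo=7,mid=8 → [6,7,6,7,5,6,7,10,11,6]
a[mid]=11>10: swap a[8],a[9]; hi=8 → [6,7,6,7,5,6,7,10,6,11]
a[mid]=6<10: swap a[7],a[8]; lo=8,mid=9 → [6,7,6,7,5,6,7,6,10,11]
end: lo=8, hi=8; a = [6,7,6,7,5,6,7,6,10,11]

[6,7,6,7,5,6,7,6,10,11]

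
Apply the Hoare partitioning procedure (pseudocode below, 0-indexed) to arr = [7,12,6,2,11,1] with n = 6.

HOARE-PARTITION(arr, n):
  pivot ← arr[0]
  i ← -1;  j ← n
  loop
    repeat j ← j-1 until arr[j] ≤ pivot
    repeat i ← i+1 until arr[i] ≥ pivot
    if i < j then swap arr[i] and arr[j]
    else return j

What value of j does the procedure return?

2

pivot=7
j stops at 5 (1), i stops at 0 (7); swap ⇒ [1,12,6,2,11,7]
j stops at 3 (2), i stops at 1 (12); swap ⇒ [1,2,6,12,11,7]
j stops at 2, i stops at 3; i≥j ⇒ return 2. arr=[1,2,6,12,11,7]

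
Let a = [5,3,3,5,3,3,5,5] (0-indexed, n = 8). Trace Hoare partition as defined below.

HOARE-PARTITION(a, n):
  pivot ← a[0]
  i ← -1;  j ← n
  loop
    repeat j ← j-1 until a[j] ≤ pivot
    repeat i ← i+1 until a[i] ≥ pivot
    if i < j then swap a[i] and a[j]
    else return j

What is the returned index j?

5

pivot = a[0] = 5; i = -1, j = 8
j→7 (a[7]=5≤5), i→0 (a[0]=5≥5); i<j, swap → [5,3,3,5,3,3,5,5]
j→6 (a[6]=5≤5), i→3 (a[3]=5≥5); i<j, swap → [5,3,3,5,3,3,5,5]
j→5, i→6; i≥j, return j=5. a = [5,3,3,5,3,3,5,5]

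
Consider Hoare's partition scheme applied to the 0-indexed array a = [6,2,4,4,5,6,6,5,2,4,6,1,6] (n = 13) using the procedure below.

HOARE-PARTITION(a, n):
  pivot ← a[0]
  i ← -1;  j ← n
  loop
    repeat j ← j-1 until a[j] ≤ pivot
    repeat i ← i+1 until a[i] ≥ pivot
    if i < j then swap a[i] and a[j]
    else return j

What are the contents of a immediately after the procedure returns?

pivot=6
j stops at 12 (6), i stops at 0 (6); swap ⇒ [6,2,4,4,5,6,6,5,2,4,6,1,6]
j stops at 11 (1), i stops at 5 (6); swap ⇒ [6,2,4,4,5,1,6,5,2,4,6,6,6]
j stops at 10 (6), i stops at 6 (6); swap ⇒ [6,2,4,4,5,1,6,5,2,4,6,6,6]
j stops at 9, i stops at 10; i≥j ⇒ return 9. a=[6,2,4,4,5,1,6,5,2,4,6,6,6]

[6,2,4,4,5,1,6,5,2,4,6,6,6]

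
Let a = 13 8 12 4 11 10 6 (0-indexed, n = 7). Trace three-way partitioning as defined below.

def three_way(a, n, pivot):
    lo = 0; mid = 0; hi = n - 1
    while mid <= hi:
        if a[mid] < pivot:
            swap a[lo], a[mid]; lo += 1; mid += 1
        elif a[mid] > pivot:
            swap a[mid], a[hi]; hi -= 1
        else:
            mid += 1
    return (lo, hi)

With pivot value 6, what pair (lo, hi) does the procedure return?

pivot = 6; lo=0, mid=0, hi=6
a[mid]=13>6: swap a[0],a[6]; hi=5 → 6 8 12 4 11 10 13
a[mid]=6=6: mid=1
a[mid]=8>6: swap a[1],a[5]; hi=4 → 6 10 12 4 11 8 13
a[mid]=10>6: swap a[1],a[4]; hi=3 → 6 11 12 4 10 8 13
a[mid]=11>6: swap a[1],a[3]; hi=2 → 6 4 12 11 10 8 13
a[mid]=4<6: swap a[0],a[1]; lo=1,mid=2 → 4 6 12 11 10 8 13
a[mid]=12>6: swap a[2],a[2]; hi=1 → 4 6 12 11 10 8 13
end: lo=1, hi=1; a = 4 6 12 11 10 8 13

(1, 1)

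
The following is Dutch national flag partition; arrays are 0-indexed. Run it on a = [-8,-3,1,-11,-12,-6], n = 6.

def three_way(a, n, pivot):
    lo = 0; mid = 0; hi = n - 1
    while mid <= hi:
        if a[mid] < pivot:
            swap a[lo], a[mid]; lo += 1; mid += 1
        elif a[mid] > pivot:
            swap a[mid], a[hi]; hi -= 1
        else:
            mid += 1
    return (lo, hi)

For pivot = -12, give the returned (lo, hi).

(0, 0)

lo=0 mid=0 hi=5
-8>-12: swap(0,5), hi=4 ⇒ [-6,-3,1,-11,-12,-8]
-6>-12: swap(0,4), hi=3 ⇒ [-12,-3,1,-11,-6,-8]
-12=-12: mid=1
-3>-12: swap(1,3), hi=2 ⇒ [-12,-11,1,-3,-6,-8]
-11>-12: swap(1,2), hi=1 ⇒ [-12,1,-11,-3,-6,-8]
1>-12: swap(1,1), hi=0 ⇒ [-12,1,-11,-3,-6,-8]
done. lo=0 hi=0; a=[-12,1,-11,-3,-6,-8]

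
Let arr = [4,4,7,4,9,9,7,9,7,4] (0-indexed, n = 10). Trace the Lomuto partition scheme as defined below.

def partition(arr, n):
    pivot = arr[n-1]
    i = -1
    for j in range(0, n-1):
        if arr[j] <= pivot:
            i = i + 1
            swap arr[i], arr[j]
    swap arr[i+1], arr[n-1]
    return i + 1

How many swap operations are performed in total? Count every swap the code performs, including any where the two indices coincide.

4

pivot=4, i=-1
j=0: 4≤4, i=0, swap(0,0) ⇒ [4,4,7,4,9,9,7,9,7,4]
j=1: 4≤4, i=1, swap(1,1) ⇒ [4,4,7,4,9,9,7,9,7,4]
j=2: 7>4, skip
j=3: 4≤4, i=2, swap(2,3) ⇒ [4,4,4,7,9,9,7,9,7,4]
j=4: 9>4, skip
j=5: 9>4, skip
j=6: 7>4, skip
j=7: 9>4, skip
j=8: 7>4, skip
swap(3,9) ⇒ [4,4,4,4,9,9,7,9,7,7]; return 3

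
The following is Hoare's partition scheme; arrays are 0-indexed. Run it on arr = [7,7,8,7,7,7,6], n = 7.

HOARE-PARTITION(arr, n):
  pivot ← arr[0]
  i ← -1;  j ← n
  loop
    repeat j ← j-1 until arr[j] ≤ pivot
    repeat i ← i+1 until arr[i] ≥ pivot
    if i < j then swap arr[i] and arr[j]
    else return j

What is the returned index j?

3

pivot = arr[0] = 7; i = -1, j = 7
j→6 (arr[6]=6≤7), i→0 (arr[0]=7≥7); i<j, swap → [6,7,8,7,7,7,7]
j→5 (arr[5]=7≤7), i→1 (arr[1]=7≥7); i<j, swap → [6,7,8,7,7,7,7]
j→4 (arr[4]=7≤7), i→2 (arr[2]=8≥7); i<j, swap → [6,7,7,7,8,7,7]
j→3, i→3; i≥j, return j=3. arr = [6,7,7,7,8,7,7]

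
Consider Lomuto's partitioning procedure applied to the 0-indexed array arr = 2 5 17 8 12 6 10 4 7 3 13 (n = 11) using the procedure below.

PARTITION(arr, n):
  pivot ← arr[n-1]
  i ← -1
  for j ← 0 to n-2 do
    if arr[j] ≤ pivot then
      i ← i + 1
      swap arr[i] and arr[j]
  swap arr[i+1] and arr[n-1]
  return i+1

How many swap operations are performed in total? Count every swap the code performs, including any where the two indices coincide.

10

pivot = arr[10] = 13; i = -1
j=0: arr[0]=2 ≤ 13 → i=0, swap arr[0],arr[0] (no change) → 2 5 17 8 12 6 10 4 7 3 13
j=1: arr[1]=5 ≤ 13 → i=1, swap arr[1],arr[1] (no change) → 2 5 17 8 12 6 10 4 7 3 13
j=2: arr[2]=17 > 13 → no swap
j=3: arr[3]=8 ≤ 13 → i=2, swap arr[2],arr[3] → 2 5 8 17 12 6 10 4 7 3 13
j=4: arr[4]=12 ≤ 13 → i=3, swap arr[3],arr[4] → 2 5 8 12 17 6 10 4 7 3 13
j=5: arr[5]=6 ≤ 13 → i=4, swap arr[4],arr[5] → 2 5 8 12 6 17 10 4 7 3 13
j=6: arr[6]=10 ≤ 13 → i=5, swap arr[5],arr[6] → 2 5 8 12 6 10 17 4 7 3 13
j=7: arr[7]=4 ≤ 13 → i=6, swap arr[6],arr[7] → 2 5 8 12 6 10 4 17 7 3 13
j=8: arr[8]=7 ≤ 13 → i=7, swap arr[7],arr[8] → 2 5 8 12 6 10 4 7 17 3 13
j=9: arr[9]=3 ≤ 13 → i=8, swap arr[8],arr[9] → 2 5 8 12 6 10 4 7 3 17 13
final swap arr[9],arr[10] → 2 5 8 12 6 10 4 7 3 13 17; return 9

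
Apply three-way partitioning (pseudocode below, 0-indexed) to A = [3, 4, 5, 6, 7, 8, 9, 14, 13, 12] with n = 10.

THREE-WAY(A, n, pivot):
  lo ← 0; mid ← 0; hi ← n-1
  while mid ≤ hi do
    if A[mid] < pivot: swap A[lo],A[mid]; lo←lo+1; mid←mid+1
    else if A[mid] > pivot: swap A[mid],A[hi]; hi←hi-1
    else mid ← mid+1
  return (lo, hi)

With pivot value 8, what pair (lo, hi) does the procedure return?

lo=0 mid=0 hi=9
3<8: swap(0,0), lo=1 mid=1 ⇒ [3, 4, 5, 6, 7, 8, 9, 14, 13, 12]
4<8: swap(1,1), lo=2 mid=2 ⇒ [3, 4, 5, 6, 7, 8, 9, 14, 13, 12]
5<8: swap(2,2), lo=3 mid=3 ⇒ [3, 4, 5, 6, 7, 8, 9, 14, 13, 12]
6<8: swap(3,3), lo=4 mid=4 ⇒ [3, 4, 5, 6, 7, 8, 9, 14, 13, 12]
7<8: swap(4,4), lo=5 mid=5 ⇒ [3, 4, 5, 6, 7, 8, 9, 14, 13, 12]
8=8: mid=6
9>8: swap(6,9), hi=8 ⇒ [3, 4, 5, 6, 7, 8, 12, 14, 13, 9]
12>8: swap(6,8), hi=7 ⇒ [3, 4, 5, 6, 7, 8, 13, 14, 12, 9]
13>8: swap(6,7), hi=6 ⇒ [3, 4, 5, 6, 7, 8, 14, 13, 12, 9]
14>8: swap(6,6), hi=5 ⇒ [3, 4, 5, 6, 7, 8, 14, 13, 12, 9]
done. lo=5 hi=5; A=[3, 4, 5, 6, 7, 8, 14, 13, 12, 9]

(5, 5)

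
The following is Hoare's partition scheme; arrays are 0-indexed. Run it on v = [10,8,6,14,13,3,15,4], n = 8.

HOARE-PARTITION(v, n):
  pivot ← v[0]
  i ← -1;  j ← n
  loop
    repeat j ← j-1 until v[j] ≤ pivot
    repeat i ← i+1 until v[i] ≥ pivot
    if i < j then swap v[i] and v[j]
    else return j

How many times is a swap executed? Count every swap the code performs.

2

pivot = v[0] = 10; i = -1, j = 8
j→7 (v[7]=4≤10), i→0 (v[0]=10≥10); i<j, swap → [4,8,6,14,13,3,15,10]
j→5 (v[5]=3≤10), i→3 (v[3]=14≥10); i<j, swap → [4,8,6,3,13,14,15,10]
j→3, i→4; i≥j, return j=3. v = [4,8,6,3,13,14,15,10]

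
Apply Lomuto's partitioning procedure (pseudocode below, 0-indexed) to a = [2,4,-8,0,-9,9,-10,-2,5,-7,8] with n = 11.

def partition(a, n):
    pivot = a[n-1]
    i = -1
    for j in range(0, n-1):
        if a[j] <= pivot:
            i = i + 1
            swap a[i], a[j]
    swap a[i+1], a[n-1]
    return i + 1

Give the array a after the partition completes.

[2,4,-8,0,-9,-10,-2,5,-7,8,9]

pivot = a[10] = 8; i = -1
j=0: a[0]=2 ≤ 8 → i=0, swap a[0],a[0] (no change) → [2,4,-8,0,-9,9,-10,-2,5,-7,8]
j=1: a[1]=4 ≤ 8 → i=1, swap a[1],a[1] (no change) → [2,4,-8,0,-9,9,-10,-2,5,-7,8]
j=2: a[2]=-8 ≤ 8 → i=2, swap a[2],a[2] (no change) → [2,4,-8,0,-9,9,-10,-2,5,-7,8]
j=3: a[3]=0 ≤ 8 → i=3, swap a[3],a[3] (no change) → [2,4,-8,0,-9,9,-10,-2,5,-7,8]
j=4: a[4]=-9 ≤ 8 → i=4, swap a[4],a[4] (no change) → [2,4,-8,0,-9,9,-10,-2,5,-7,8]
j=5: a[5]=9 > 8 → no swap
j=6: a[6]=-10 ≤ 8 → i=5, swap a[5],a[6] → [2,4,-8,0,-9,-10,9,-2,5,-7,8]
j=7: a[7]=-2 ≤ 8 → i=6, swap a[6],a[7] → [2,4,-8,0,-9,-10,-2,9,5,-7,8]
j=8: a[8]=5 ≤ 8 → i=7, swap a[7],a[8] → [2,4,-8,0,-9,-10,-2,5,9,-7,8]
j=9: a[9]=-7 ≤ 8 → i=8, swap a[8],a[9] → [2,4,-8,0,-9,-10,-2,5,-7,9,8]
final swap a[9],a[10] → [2,4,-8,0,-9,-10,-2,5,-7,8,9]; return 9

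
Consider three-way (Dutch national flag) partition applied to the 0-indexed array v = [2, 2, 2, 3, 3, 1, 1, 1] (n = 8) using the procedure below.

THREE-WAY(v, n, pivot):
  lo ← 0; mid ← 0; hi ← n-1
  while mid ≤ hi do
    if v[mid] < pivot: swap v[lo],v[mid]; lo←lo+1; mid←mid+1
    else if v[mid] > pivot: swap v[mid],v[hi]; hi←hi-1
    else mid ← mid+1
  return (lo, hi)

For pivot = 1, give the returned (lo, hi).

pivot = 1; lo=0, mid=0, hi=7
v[mid]=2>1: swap v[0],v[7]; hi=6 → [1, 2, 2, 3, 3, 1, 1, 2]
v[mid]=1=1: mid=1
v[mid]=2>1: swap v[1],v[6]; hi=5 → [1, 1, 2, 3, 3, 1, 2, 2]
v[mid]=1=1: mid=2
v[mid]=2>1: swap v[2],v[5]; hi=4 → [1, 1, 1, 3, 3, 2, 2, 2]
v[mid]=1=1: mid=3
v[mid]=3>1: swap v[3],v[4]; hi=3 → [1, 1, 1, 3, 3, 2, 2, 2]
v[mid]=3>1: swap v[3],v[3]; hi=2 → [1, 1, 1, 3, 3, 2, 2, 2]
end: lo=0, hi=2; v = [1, 1, 1, 3, 3, 2, 2, 2]

(0, 2)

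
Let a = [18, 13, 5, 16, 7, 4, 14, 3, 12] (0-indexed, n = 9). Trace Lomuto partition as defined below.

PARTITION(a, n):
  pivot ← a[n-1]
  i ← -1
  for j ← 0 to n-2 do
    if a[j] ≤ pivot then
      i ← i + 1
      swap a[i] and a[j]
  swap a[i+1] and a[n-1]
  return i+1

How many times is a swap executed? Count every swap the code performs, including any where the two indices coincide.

pivot = a[8] = 12; i = -1
j=0: a[0]=18 > 12 → no swap
j=1: a[1]=13 > 12 → no swap
j=2: a[2]=5 ≤ 12 → i=0, swap a[0],a[2] → [5, 13, 18, 16, 7, 4, 14, 3, 12]
j=3: a[3]=16 > 12 → no swap
j=4: a[4]=7 ≤ 12 → i=1, swap a[1],a[4] → [5, 7, 18, 16, 13, 4, 14, 3, 12]
j=5: a[5]=4 ≤ 12 → i=2, swap a[2],a[5] → [5, 7, 4, 16, 13, 18, 14, 3, 12]
j=6: a[6]=14 > 12 → no swap
j=7: a[7]=3 ≤ 12 → i=3, swap a[3],a[7] → [5, 7, 4, 3, 13, 18, 14, 16, 12]
final swap a[4],a[8] → [5, 7, 4, 3, 12, 18, 14, 16, 13]; return 4

5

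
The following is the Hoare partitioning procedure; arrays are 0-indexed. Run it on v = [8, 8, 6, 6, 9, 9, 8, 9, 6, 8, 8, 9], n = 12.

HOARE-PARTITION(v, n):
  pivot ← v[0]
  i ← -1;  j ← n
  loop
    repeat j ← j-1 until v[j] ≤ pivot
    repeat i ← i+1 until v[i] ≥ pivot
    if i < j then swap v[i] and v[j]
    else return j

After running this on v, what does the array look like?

pivot=8
j stops at 10 (8), i stops at 0 (8); swap ⇒ [8, 8, 6, 6, 9, 9, 8, 9, 6, 8, 8, 9]
j stops at 9 (8), i stops at 1 (8); swap ⇒ [8, 8, 6, 6, 9, 9, 8, 9, 6, 8, 8, 9]
j stops at 8 (6), i stops at 4 (9); swap ⇒ [8, 8, 6, 6, 6, 9, 8, 9, 9, 8, 8, 9]
j stops at 6 (8), i stops at 5 (9); swap ⇒ [8, 8, 6, 6, 6, 8, 9, 9, 9, 8, 8, 9]
j stops at 5, i stops at 6; i≥j ⇒ return 5. v=[8, 8, 6, 6, 6, 8, 9, 9, 9, 8, 8, 9]

[8, 8, 6, 6, 6, 8, 9, 9, 9, 8, 8, 9]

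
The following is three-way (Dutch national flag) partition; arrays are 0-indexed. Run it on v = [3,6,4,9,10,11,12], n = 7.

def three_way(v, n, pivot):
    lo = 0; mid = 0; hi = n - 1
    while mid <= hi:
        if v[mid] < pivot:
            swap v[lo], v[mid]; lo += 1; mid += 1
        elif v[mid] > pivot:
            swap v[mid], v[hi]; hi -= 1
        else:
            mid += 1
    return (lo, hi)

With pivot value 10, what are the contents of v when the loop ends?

[3,6,4,9,10,12,11]

lo=0 mid=0 hi=6
3<10: swap(0,0), lo=1 mid=1 ⇒ [3,6,4,9,10,11,12]
6<10: swap(1,1), lo=2 mid=2 ⇒ [3,6,4,9,10,11,12]
4<10: swap(2,2), lo=3 mid=3 ⇒ [3,6,4,9,10,11,12]
9<10: swap(3,3), lo=4 mid=4 ⇒ [3,6,4,9,10,11,12]
10=10: mid=5
11>10: swap(5,6), hi=5 ⇒ [3,6,4,9,10,12,11]
12>10: swap(5,5), hi=4 ⇒ [3,6,4,9,10,12,11]
done. lo=4 hi=4; v=[3,6,4,9,10,12,11]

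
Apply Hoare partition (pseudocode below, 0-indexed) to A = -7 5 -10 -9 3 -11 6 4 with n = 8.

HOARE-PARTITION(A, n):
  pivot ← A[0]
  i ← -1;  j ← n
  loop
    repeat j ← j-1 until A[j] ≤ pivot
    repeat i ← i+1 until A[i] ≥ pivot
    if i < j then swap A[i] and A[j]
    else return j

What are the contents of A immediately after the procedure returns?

pivot = A[0] = -7; i = -1, j = 8
j→5 (A[5]=-11≤-7), i→0 (A[0]=-7≥-7); i<j, swap → -11 5 -10 -9 3 -7 6 4
j→3 (A[3]=-9≤-7), i→1 (A[1]=5≥-7); i<j, swap → -11 -9 -10 5 3 -7 6 4
j→2, i→3; i≥j, return j=2. A = -11 -9 -10 5 3 -7 6 4

-11 -9 -10 5 3 -7 6 4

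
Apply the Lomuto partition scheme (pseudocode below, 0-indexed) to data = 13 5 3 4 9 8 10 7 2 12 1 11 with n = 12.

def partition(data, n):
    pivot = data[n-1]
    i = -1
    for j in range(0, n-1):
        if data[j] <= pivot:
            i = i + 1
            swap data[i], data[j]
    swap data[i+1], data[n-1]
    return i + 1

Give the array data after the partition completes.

5 3 4 9 8 10 7 2 1 11 13 12

pivot=11, i=-1
j=0: 13>11, skip
j=1: 5≤11, i=0, swap(0,1) ⇒ 5 13 3 4 9 8 10 7 2 12 1 11
j=2: 3≤11, i=1, swap(1,2) ⇒ 5 3 13 4 9 8 10 7 2 12 1 11
j=3: 4≤11, i=2, swap(2,3) ⇒ 5 3 4 13 9 8 10 7 2 12 1 11
j=4: 9≤11, i=3, swap(3,4) ⇒ 5 3 4 9 13 8 10 7 2 12 1 11
j=5: 8≤11, i=4, swap(4,5) ⇒ 5 3 4 9 8 13 10 7 2 12 1 11
j=6: 10≤11, i=5, swap(5,6) ⇒ 5 3 4 9 8 10 13 7 2 12 1 11
j=7: 7≤11, i=6, swap(6,7) ⇒ 5 3 4 9 8 10 7 13 2 12 1 11
j=8: 2≤11, i=7, swap(7,8) ⇒ 5 3 4 9 8 10 7 2 13 12 1 11
j=9: 12>11, skip
j=10: 1≤11, i=8, swap(8,10) ⇒ 5 3 4 9 8 10 7 2 1 12 13 11
swap(9,11) ⇒ 5 3 4 9 8 10 7 2 1 11 13 12; return 9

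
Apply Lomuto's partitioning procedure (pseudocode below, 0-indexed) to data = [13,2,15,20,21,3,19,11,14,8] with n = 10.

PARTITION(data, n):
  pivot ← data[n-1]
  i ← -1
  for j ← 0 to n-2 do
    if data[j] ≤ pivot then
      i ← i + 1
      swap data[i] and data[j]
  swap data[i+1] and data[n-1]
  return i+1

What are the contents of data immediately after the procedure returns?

[2,3,8,20,21,13,19,11,14,15]

pivot=8, i=-1
j=0: 13>8, skip
j=1: 2≤8, i=0, swap(0,1) ⇒ [2,13,15,20,21,3,19,11,14,8]
j=2: 15>8, skip
j=3: 20>8, skip
j=4: 21>8, skip
j=5: 3≤8, i=1, swap(1,5) ⇒ [2,3,15,20,21,13,19,11,14,8]
j=6: 19>8, skip
j=7: 11>8, skip
j=8: 14>8, skip
swap(2,9) ⇒ [2,3,8,20,21,13,19,11,14,15]; return 2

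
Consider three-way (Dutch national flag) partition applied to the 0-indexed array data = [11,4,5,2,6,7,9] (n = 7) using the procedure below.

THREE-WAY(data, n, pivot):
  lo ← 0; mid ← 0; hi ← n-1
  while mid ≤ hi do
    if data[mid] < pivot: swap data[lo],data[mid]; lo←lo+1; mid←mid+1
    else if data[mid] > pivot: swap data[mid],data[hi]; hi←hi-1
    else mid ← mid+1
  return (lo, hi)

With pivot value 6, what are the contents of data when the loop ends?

[4,5,2,6,7,9,11]

lo=0 mid=0 hi=6
11>6: swap(0,6), hi=5 ⇒ [9,4,5,2,6,7,11]
9>6: swap(0,5), hi=4 ⇒ [7,4,5,2,6,9,11]
7>6: swap(0,4), hi=3 ⇒ [6,4,5,2,7,9,11]
6=6: mid=1
4<6: swap(0,1), lo=1 mid=2 ⇒ [4,6,5,2,7,9,11]
5<6: swap(1,2), lo=2 mid=3 ⇒ [4,5,6,2,7,9,11]
2<6: swap(2,3), lo=3 mid=4 ⇒ [4,5,2,6,7,9,11]
done. lo=3 hi=3; data=[4,5,2,6,7,9,11]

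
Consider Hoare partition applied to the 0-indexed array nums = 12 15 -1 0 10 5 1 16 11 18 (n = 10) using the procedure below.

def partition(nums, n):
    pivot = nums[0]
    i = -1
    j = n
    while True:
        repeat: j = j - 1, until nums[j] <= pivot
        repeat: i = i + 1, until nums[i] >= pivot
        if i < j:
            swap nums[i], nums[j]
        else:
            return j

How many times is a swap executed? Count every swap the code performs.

2

pivot=12
j stops at 8 (11), i stops at 0 (12); swap ⇒ 11 15 -1 0 10 5 1 16 12 18
j stops at 6 (1), i stops at 1 (15); swap ⇒ 11 1 -1 0 10 5 15 16 12 18
j stops at 5, i stops at 6; i≥j ⇒ return 5. nums=11 1 -1 0 10 5 15 16 12 18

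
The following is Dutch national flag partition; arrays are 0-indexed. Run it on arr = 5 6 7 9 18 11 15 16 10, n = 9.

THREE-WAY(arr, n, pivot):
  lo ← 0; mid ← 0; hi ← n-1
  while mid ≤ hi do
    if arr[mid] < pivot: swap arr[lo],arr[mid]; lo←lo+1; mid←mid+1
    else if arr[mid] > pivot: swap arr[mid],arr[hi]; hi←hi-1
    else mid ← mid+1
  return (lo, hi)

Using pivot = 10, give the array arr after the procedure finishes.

5 6 7 9 10 15 16 11 18

pivot = 10; lo=0, mid=0, hi=8
arr[mid]=5<10: swap arr[0],arr[0]; lo=1,mid=1 → 5 6 7 9 18 11 15 16 10
arr[mid]=6<10: swap arr[1],arr[1]; lo=2,mid=2 → 5 6 7 9 18 11 15 16 10
arr[mid]=7<10: swap arr[2],arr[2]; lo=3,mid=3 → 5 6 7 9 18 11 15 16 10
arr[mid]=9<10: swap arr[3],arr[3]; lo=4,mid=4 → 5 6 7 9 18 11 15 16 10
arr[mid]=18>10: swap arr[4],arr[8]; hi=7 → 5 6 7 9 10 11 15 16 18
arr[mid]=10=10: mid=5
arr[mid]=11>10: swap arr[5],arr[7]; hi=6 → 5 6 7 9 10 16 15 11 18
arr[mid]=16>10: swap arr[5],arr[6]; hi=5 → 5 6 7 9 10 15 16 11 18
arr[mid]=15>10: swap arr[5],arr[5]; hi=4 → 5 6 7 9 10 15 16 11 18
end: lo=4, hi=4; arr = 5 6 7 9 10 15 16 11 18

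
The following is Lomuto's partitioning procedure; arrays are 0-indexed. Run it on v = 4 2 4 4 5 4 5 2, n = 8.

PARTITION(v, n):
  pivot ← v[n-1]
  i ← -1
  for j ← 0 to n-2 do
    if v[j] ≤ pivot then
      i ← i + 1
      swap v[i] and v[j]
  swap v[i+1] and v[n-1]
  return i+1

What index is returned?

pivot=2, i=-1
j=0: 4>2, skip
j=1: 2≤2, i=0, swap(0,1) ⇒ 2 4 4 4 5 4 5 2
j=2: 4>2, skip
j=3: 4>2, skip
j=4: 5>2, skip
j=5: 4>2, skip
j=6: 5>2, skip
swap(1,7) ⇒ 2 2 4 4 5 4 5 4; return 1

1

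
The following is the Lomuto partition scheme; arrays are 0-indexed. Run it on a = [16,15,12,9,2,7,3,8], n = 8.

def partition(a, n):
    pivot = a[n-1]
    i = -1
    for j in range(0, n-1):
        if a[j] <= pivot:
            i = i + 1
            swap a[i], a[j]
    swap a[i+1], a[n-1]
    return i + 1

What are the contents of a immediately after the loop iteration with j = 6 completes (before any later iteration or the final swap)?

[2,7,3,9,16,15,12,8]

pivot=8, i=-1
j=0: 16>8, skip
j=1: 15>8, skip
j=2: 12>8, skip
j=3: 9>8, skip
j=4: 2≤8, i=0, swap(0,4) ⇒ [2,15,12,9,16,7,3,8]
j=5: 7≤8, i=1, swap(1,5) ⇒ [2,7,12,9,16,15,3,8]
j=6: 3≤8, i=2, swap(2,6) ⇒ [2,7,3,9,16,15,12,8]
(after j=6) a = [2,7,3,9,16,15,12,8]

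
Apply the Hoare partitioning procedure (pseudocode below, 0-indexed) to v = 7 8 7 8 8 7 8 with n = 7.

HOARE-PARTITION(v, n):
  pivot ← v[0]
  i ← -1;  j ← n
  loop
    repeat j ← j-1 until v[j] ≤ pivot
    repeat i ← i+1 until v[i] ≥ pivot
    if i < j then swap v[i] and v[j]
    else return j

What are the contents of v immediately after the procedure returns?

pivot=7
j stops at 5 (7), i stops at 0 (7); swap ⇒ 7 8 7 8 8 7 8
j stops at 2 (7), i stops at 1 (8); swap ⇒ 7 7 8 8 8 7 8
j stops at 1, i stops at 2; i≥j ⇒ return 1. v=7 7 8 8 8 7 8

7 7 8 8 8 7 8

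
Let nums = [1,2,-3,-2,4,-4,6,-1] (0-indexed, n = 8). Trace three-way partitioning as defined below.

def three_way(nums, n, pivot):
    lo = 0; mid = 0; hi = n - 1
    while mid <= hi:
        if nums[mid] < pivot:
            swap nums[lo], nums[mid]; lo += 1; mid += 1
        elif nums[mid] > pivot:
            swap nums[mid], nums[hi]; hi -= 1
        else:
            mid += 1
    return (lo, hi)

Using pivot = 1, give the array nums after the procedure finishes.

[-1,-3,-2,-4,1,6,4,2]

pivot = 1; lo=0, mid=0, hi=7
nums[mid]=1=1: mid=1
nums[mid]=2>1: swap nums[1],nums[7]; hi=6 → [1,-1,-3,-2,4,-4,6,2]
nums[mid]=-1<1: swap nums[0],nums[1]; lo=1,mid=2 → [-1,1,-3,-2,4,-4,6,2]
nums[mid]=-3<1: swap nums[1],nums[2]; lo=2,mid=3 → [-1,-3,1,-2,4,-4,6,2]
nums[mid]=-2<1: swap nums[2],nums[3]; lo=3,mid=4 → [-1,-3,-2,1,4,-4,6,2]
nums[mid]=4>1: swap nums[4],nums[6]; hi=5 → [-1,-3,-2,1,6,-4,4,2]
nums[mid]=6>1: swap nums[4],nums[5]; hi=4 → [-1,-3,-2,1,-4,6,4,2]
nums[mid]=-4<1: swap nums[3],nums[4]; lo=4,mid=5 → [-1,-3,-2,-4,1,6,4,2]
end: lo=4, hi=4; nums = [-1,-3,-2,-4,1,6,4,2]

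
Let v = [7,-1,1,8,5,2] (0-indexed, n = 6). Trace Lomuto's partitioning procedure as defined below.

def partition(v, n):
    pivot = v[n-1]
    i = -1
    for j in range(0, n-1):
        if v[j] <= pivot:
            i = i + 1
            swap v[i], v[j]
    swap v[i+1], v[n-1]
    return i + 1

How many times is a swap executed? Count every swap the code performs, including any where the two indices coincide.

pivot=2, i=-1
j=0: 7>2, skip
j=1: -1≤2, i=0, swap(0,1) ⇒ [-1,7,1,8,5,2]
j=2: 1≤2, i=1, swap(1,2) ⇒ [-1,1,7,8,5,2]
j=3: 8>2, skip
j=4: 5>2, skip
swap(2,5) ⇒ [-1,1,2,8,5,7]; return 2

3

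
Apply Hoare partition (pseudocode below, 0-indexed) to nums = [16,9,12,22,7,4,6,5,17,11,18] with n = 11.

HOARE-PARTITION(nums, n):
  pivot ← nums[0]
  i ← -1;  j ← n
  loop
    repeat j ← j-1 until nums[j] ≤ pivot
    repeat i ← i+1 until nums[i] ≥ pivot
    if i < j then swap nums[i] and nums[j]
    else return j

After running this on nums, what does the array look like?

[11,9,12,5,7,4,6,22,17,16,18]

pivot=16
j stops at 9 (11), i stops at 0 (16); swap ⇒ [11,9,12,22,7,4,6,5,17,16,18]
j stops at 7 (5), i stops at 3 (22); swap ⇒ [11,9,12,5,7,4,6,22,17,16,18]
j stops at 6, i stops at 7; i≥j ⇒ return 6. nums=[11,9,12,5,7,4,6,22,17,16,18]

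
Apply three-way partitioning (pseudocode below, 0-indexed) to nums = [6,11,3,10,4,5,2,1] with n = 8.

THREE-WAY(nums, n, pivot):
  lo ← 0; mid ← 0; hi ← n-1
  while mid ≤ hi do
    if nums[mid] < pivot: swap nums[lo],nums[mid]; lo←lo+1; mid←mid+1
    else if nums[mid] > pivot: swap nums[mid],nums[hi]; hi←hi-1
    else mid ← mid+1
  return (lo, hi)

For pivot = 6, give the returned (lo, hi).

(5, 5)

lo=0 mid=0 hi=7
6=6: mid=1
11>6: swap(1,7), hi=6 ⇒ [6,1,3,10,4,5,2,11]
1<6: swap(0,1), lo=1 mid=2 ⇒ [1,6,3,10,4,5,2,11]
3<6: swap(1,2), lo=2 mid=3 ⇒ [1,3,6,10,4,5,2,11]
10>6: swap(3,6), hi=5 ⇒ [1,3,6,2,4,5,10,11]
2<6: swap(2,3), lo=3 mid=4 ⇒ [1,3,2,6,4,5,10,11]
4<6: swap(3,4), lo=4 mid=5 ⇒ [1,3,2,4,6,5,10,11]
5<6: swap(4,5), lo=5 mid=6 ⇒ [1,3,2,4,5,6,10,11]
done. lo=5 hi=5; nums=[1,3,2,4,5,6,10,11]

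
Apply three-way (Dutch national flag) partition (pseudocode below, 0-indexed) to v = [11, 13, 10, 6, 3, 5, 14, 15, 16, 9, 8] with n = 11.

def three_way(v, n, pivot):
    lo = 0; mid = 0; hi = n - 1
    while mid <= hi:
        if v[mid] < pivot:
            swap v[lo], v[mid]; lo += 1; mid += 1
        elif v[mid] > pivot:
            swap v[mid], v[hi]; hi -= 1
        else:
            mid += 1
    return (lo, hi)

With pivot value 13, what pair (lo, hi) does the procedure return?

(7, 7)

lo=0 mid=0 hi=10
11<13: swap(0,0), lo=1 mid=1 ⇒ [11, 13, 10, 6, 3, 5, 14, 15, 16, 9, 8]
13=13: mid=2
10<13: swap(1,2), lo=2 mid=3 ⇒ [11, 10, 13, 6, 3, 5, 14, 15, 16, 9, 8]
6<13: swap(2,3), lo=3 mid=4 ⇒ [11, 10, 6, 13, 3, 5, 14, 15, 16, 9, 8]
3<13: swap(3,4), lo=4 mid=5 ⇒ [11, 10, 6, 3, 13, 5, 14, 15, 16, 9, 8]
5<13: swap(4,5), lo=5 mid=6 ⇒ [11, 10, 6, 3, 5, 13, 14, 15, 16, 9, 8]
14>13: swap(6,10), hi=9 ⇒ [11, 10, 6, 3, 5, 13, 8, 15, 16, 9, 14]
8<13: swap(5,6), lo=6 mid=7 ⇒ [11, 10, 6, 3, 5, 8, 13, 15, 16, 9, 14]
15>13: swap(7,9), hi=8 ⇒ [11, 10, 6, 3, 5, 8, 13, 9, 16, 15, 14]
9<13: swap(6,7), lo=7 mid=8 ⇒ [11, 10, 6, 3, 5, 8, 9, 13, 16, 15, 14]
16>13: swap(8,8), hi=7 ⇒ [11, 10, 6, 3, 5, 8, 9, 13, 16, 15, 14]
done. lo=7 hi=7; v=[11, 10, 6, 3, 5, 8, 9, 13, 16, 15, 14]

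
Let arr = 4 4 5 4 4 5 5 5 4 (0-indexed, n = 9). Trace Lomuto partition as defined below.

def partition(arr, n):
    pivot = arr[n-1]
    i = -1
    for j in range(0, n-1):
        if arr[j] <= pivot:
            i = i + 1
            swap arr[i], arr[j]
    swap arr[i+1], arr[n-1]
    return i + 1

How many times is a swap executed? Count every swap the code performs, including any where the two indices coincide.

pivot = arr[8] = 4; i = -1
j=0: arr[0]=4 ≤ 4 → i=0, swap arr[0],arr[0] (no change) → 4 4 5 4 4 5 5 5 4
j=1: arr[1]=4 ≤ 4 → i=1, swap arr[1],arr[1] (no change) → 4 4 5 4 4 5 5 5 4
j=2: arr[2]=5 > 4 → no swap
j=3: arr[3]=4 ≤ 4 → i=2, swap arr[2],arr[3] → 4 4 4 5 4 5 5 5 4
j=4: arr[4]=4 ≤ 4 → i=3, swap arr[3],arr[4] → 4 4 4 4 5 5 5 5 4
j=5: arr[5]=5 > 4 → no swap
j=6: arr[6]=5 > 4 → no swap
j=7: arr[7]=5 > 4 → no swap
final swap arr[4],arr[8] → 4 4 4 4 4 5 5 5 5; return 4

5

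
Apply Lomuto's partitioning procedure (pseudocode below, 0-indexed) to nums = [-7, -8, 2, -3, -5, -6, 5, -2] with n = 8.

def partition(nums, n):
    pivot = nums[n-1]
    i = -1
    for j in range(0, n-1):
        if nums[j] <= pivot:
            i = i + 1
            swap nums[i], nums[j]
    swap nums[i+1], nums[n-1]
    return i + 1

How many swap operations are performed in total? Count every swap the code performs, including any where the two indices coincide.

6

pivot = nums[7] = -2; i = -1
j=0: nums[0]=-7 ≤ -2 → i=0, swap nums[0],nums[0] (no change) → [-7, -8, 2, -3, -5, -6, 5, -2]
j=1: nums[1]=-8 ≤ -2 → i=1, swap nums[1],nums[1] (no change) → [-7, -8, 2, -3, -5, -6, 5, -2]
j=2: nums[2]=2 > -2 → no swap
j=3: nums[3]=-3 ≤ -2 → i=2, swap nums[2],nums[3] → [-7, -8, -3, 2, -5, -6, 5, -2]
j=4: nums[4]=-5 ≤ -2 → i=3, swap nums[3],nums[4] → [-7, -8, -3, -5, 2, -6, 5, -2]
j=5: nums[5]=-6 ≤ -2 → i=4, swap nums[4],nums[5] → [-7, -8, -3, -5, -6, 2, 5, -2]
j=6: nums[6]=5 > -2 → no swap
final swap nums[5],nums[7] → [-7, -8, -3, -5, -6, -2, 5, 2]; return 5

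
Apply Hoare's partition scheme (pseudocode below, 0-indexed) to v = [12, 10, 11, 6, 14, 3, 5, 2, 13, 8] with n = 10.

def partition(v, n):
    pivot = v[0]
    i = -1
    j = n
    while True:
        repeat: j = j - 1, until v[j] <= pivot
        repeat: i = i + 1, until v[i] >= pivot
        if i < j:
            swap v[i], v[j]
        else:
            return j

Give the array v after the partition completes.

[8, 10, 11, 6, 2, 3, 5, 14, 13, 12]

pivot = v[0] = 12; i = -1, j = 10
j→9 (v[9]=8≤12), i→0 (v[0]=12≥12); i<j, swap → [8, 10, 11, 6, 14, 3, 5, 2, 13, 12]
j→7 (v[7]=2≤12), i→4 (v[4]=14≥12); i<j, swap → [8, 10, 11, 6, 2, 3, 5, 14, 13, 12]
j→6, i→7; i≥j, return j=6. v = [8, 10, 11, 6, 2, 3, 5, 14, 13, 12]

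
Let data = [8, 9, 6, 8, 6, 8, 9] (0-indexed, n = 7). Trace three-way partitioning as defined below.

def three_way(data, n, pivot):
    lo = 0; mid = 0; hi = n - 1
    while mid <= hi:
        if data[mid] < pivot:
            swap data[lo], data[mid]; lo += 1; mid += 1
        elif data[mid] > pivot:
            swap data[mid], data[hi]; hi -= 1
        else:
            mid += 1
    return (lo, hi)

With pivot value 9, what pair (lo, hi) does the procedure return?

pivot = 9; lo=0, mid=0, hi=6
data[mid]=8<9: swap data[0],data[0]; lo=1,mid=1 → [8, 9, 6, 8, 6, 8, 9]
data[mid]=9=9: mid=2
data[mid]=6<9: swap data[1],data[2]; lo=2,mid=3 → [8, 6, 9, 8, 6, 8, 9]
data[mid]=8<9: swap data[2],data[3]; lo=3,mid=4 → [8, 6, 8, 9, 6, 8, 9]
data[mid]=6<9: swap data[3],data[4]; lo=4,mid=5 → [8, 6, 8, 6, 9, 8, 9]
data[mid]=8<9: swap data[4],data[5]; lo=5,mid=6 → [8, 6, 8, 6, 8, 9, 9]
data[mid]=9=9: mid=7
end: lo=5, hi=6; data = [8, 6, 8, 6, 8, 9, 9]

(5, 6)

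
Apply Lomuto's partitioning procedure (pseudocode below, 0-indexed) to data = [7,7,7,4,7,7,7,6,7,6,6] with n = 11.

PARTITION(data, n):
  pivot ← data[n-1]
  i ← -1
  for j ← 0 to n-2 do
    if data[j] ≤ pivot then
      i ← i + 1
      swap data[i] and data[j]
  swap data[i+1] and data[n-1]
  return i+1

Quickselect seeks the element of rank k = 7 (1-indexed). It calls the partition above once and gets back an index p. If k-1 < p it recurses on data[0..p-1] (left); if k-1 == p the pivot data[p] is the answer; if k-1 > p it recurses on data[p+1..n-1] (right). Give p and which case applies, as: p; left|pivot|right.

3; right

pivot=6, i=-1
j=0: 7>6, skip
j=1: 7>6, skip
j=2: 7>6, skip
j=3: 4≤6, i=0, swap(0,3) ⇒ [4,7,7,7,7,7,7,6,7,6,6]
j=4: 7>6, skip
j=5: 7>6, skip
j=6: 7>6, skip
j=7: 6≤6, i=1, swap(1,7) ⇒ [4,6,7,7,7,7,7,7,7,6,6]
j=8: 7>6, skip
j=9: 6≤6, i=2, swap(2,9) ⇒ [4,6,6,7,7,7,7,7,7,7,6]
swap(3,10) ⇒ [4,6,6,6,7,7,7,7,7,7,7]; return 3
p = 3; k-1 = 6 > 3 ⇒ right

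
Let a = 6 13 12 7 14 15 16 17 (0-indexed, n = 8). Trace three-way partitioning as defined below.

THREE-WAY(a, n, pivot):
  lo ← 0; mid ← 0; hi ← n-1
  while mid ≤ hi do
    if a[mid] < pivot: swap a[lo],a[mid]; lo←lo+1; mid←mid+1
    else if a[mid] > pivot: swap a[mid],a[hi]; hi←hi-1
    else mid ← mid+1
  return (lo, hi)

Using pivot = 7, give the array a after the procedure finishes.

6 7 12 14 15 16 17 13

lo=0 mid=0 hi=7
6<7: swap(0,0), lo=1 mid=1 ⇒ 6 13 12 7 14 15 16 17
13>7: swap(1,7), hi=6 ⇒ 6 17 12 7 14 15 16 13
17>7: swap(1,6), hi=5 ⇒ 6 16 12 7 14 15 17 13
16>7: swap(1,5), hi=4 ⇒ 6 15 12 7 14 16 17 13
15>7: swap(1,4), hi=3 ⇒ 6 14 12 7 15 16 17 13
14>7: swap(1,3), hi=2 ⇒ 6 7 12 14 15 16 17 13
7=7: mid=2
12>7: swap(2,2), hi=1 ⇒ 6 7 12 14 15 16 17 13
done. lo=1 hi=1; a=6 7 12 14 15 16 17 13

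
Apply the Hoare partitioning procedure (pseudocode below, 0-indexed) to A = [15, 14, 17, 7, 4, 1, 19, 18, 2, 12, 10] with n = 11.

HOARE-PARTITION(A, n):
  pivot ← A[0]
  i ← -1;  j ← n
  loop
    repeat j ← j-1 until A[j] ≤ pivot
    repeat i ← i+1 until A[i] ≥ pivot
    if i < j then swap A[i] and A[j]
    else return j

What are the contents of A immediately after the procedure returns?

[10, 14, 12, 7, 4, 1, 2, 18, 19, 17, 15]

pivot = A[0] = 15; i = -1, j = 11
j→10 (A[10]=10≤15), i→0 (A[0]=15≥15); i<j, swap → [10, 14, 17, 7, 4, 1, 19, 18, 2, 12, 15]
j→9 (A[9]=12≤15), i→2 (A[2]=17≥15); i<j, swap → [10, 14, 12, 7, 4, 1, 19, 18, 2, 17, 15]
j→8 (A[8]=2≤15), i→6 (A[6]=19≥15); i<j, swap → [10, 14, 12, 7, 4, 1, 2, 18, 19, 17, 15]
j→6, i→7; i≥j, return j=6. A = [10, 14, 12, 7, 4, 1, 2, 18, 19, 17, 15]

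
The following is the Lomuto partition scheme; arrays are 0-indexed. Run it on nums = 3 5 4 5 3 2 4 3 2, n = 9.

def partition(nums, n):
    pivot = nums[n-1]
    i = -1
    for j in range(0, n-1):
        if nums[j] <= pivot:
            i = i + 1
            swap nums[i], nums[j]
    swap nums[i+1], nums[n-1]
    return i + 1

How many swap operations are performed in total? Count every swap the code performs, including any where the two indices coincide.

pivot=2, i=-1
j=0: 3>2, skip
j=1: 5>2, skip
j=2: 4>2, skip
j=3: 5>2, skip
j=4: 3>2, skip
j=5: 2≤2, i=0, swap(0,5) ⇒ 2 5 4 5 3 3 4 3 2
j=6: 4>2, skip
j=7: 3>2, skip
swap(1,8) ⇒ 2 2 4 5 3 3 4 3 5; return 1

2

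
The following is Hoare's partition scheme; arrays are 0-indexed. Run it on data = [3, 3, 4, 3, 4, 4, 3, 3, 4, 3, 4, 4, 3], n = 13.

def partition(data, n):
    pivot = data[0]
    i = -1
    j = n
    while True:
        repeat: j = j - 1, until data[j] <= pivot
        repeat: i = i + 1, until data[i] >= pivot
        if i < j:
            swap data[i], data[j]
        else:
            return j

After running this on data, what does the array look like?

pivot = data[0] = 3; i = -1, j = 13
j→12 (data[12]=3≤3), i→0 (data[0]=3≥3); i<j, swap → [3, 3, 4, 3, 4, 4, 3, 3, 4, 3, 4, 4, 3]
j→9 (data[9]=3≤3), i→1 (data[1]=3≥3); i<j, swap → [3, 3, 4, 3, 4, 4, 3, 3, 4, 3, 4, 4, 3]
j→7 (data[7]=3≤3), i→2 (data[2]=4≥3); i<j, swap → [3, 3, 3, 3, 4, 4, 3, 4, 4, 3, 4, 4, 3]
j→6 (data[6]=3≤3), i→3 (data[3]=3≥3); i<j, swap → [3, 3, 3, 3, 4, 4, 3, 4, 4, 3, 4, 4, 3]
j→3, i→4; i≥j, return j=3. data = [3, 3, 3, 3, 4, 4, 3, 4, 4, 3, 4, 4, 3]

[3, 3, 3, 3, 4, 4, 3, 4, 4, 3, 4, 4, 3]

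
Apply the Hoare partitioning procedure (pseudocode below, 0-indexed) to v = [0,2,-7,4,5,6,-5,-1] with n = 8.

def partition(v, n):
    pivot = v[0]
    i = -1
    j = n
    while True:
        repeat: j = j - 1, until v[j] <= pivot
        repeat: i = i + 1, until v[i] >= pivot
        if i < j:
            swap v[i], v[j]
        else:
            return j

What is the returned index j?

pivot = v[0] = 0; i = -1, j = 8
j→7 (v[7]=-1≤0), i→0 (v[0]=0≥0); i<j, swap → [-1,2,-7,4,5,6,-5,0]
j→6 (v[6]=-5≤0), i→1 (v[1]=2≥0); i<j, swap → [-1,-5,-7,4,5,6,2,0]
j→2, i→3; i≥j, return j=2. v = [-1,-5,-7,4,5,6,2,0]

2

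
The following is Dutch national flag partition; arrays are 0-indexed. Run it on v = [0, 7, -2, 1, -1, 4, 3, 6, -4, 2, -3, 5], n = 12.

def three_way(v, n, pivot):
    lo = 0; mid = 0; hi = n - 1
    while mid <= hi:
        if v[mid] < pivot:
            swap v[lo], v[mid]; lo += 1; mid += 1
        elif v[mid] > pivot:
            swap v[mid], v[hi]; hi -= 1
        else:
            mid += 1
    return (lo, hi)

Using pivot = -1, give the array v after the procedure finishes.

[-3, -4, -2, -1, 4, 3, 6, 1, 2, 7, 5, 0]

pivot = -1; lo=0, mid=0, hi=11
v[mid]=0>-1: swap v[0],v[11]; hi=10 → [5, 7, -2, 1, -1, 4, 3, 6, -4, 2, -3, 0]
v[mid]=5>-1: swap v[0],v[10]; hi=9 → [-3, 7, -2, 1, -1, 4, 3, 6, -4, 2, 5, 0]
v[mid]=-3<-1: swap v[0],v[0]; lo=1,mid=1 → [-3, 7, -2, 1, -1, 4, 3, 6, -4, 2, 5, 0]
v[mid]=7>-1: swap v[1],v[9]; hi=8 → [-3, 2, -2, 1, -1, 4, 3, 6, -4, 7, 5, 0]
v[mid]=2>-1: swap v[1],v[8]; hi=7 → [-3, -4, -2, 1, -1, 4, 3, 6, 2, 7, 5, 0]
v[mid]=-4<-1: swap v[1],v[1]; lo=2,mid=2 → [-3, -4, -2, 1, -1, 4, 3, 6, 2, 7, 5, 0]
v[mid]=-2<-1: swap v[2],v[2]; lo=3,mid=3 → [-3, -4, -2, 1, -1, 4, 3, 6, 2, 7, 5, 0]
v[mid]=1>-1: swap v[3],v[7]; hi=6 → [-3, -4, -2, 6, -1, 4, 3, 1, 2, 7, 5, 0]
v[mid]=6>-1: swap v[3],v[6]; hi=5 → [-3, -4, -2, 3, -1, 4, 6, 1, 2, 7, 5, 0]
v[mid]=3>-1: swap v[3],v[5]; hi=4 → [-3, -4, -2, 4, -1, 3, 6, 1, 2, 7, 5, 0]
v[mid]=4>-1: swap v[3],v[4]; hi=3 → [-3, -4, -2, -1, 4, 3, 6, 1, 2, 7, 5, 0]
v[mid]=-1=-1: mid=4
end: lo=3, hi=3; v = [-3, -4, -2, -1, 4, 3, 6, 1, 2, 7, 5, 0]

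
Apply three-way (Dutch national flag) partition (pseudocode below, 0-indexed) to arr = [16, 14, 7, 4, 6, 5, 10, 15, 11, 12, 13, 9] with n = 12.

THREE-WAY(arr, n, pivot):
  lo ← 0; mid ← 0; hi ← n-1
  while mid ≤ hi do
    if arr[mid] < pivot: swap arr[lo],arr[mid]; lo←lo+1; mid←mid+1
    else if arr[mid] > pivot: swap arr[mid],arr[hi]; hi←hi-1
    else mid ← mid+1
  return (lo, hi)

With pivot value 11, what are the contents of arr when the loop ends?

pivot = 11; lo=0, mid=0, hi=11
arr[mid]=16>11: swap arr[0],arr[11]; hi=10 → [9, 14, 7, 4, 6, 5, 10, 15, 11, 12, 13, 16]
arr[mid]=9<11: swap arr[0],arr[0]; lo=1,mid=1 → [9, 14, 7, 4, 6, 5, 10, 15, 11, 12, 13, 16]
arr[mid]=14>11: swap arr[1],arr[10]; hi=9 → [9, 13, 7, 4, 6, 5, 10, 15, 11, 12, 14, 16]
arr[mid]=13>11: swap arr[1],arr[9]; hi=8 → [9, 12, 7, 4, 6, 5, 10, 15, 11, 13, 14, 16]
arr[mid]=12>11: swap arr[1],arr[8]; hi=7 → [9, 11, 7, 4, 6, 5, 10, 15, 12, 13, 14, 16]
arr[mid]=11=11: mid=2
arr[mid]=7<11: swap arr[1],arr[2]; lo=2,mid=3 → [9, 7, 11, 4, 6, 5, 10, 15, 12, 13, 14, 16]
arr[mid]=4<11: swap arr[2],arr[3]; lo=3,mid=4 → [9, 7, 4, 11, 6, 5, 10, 15, 12, 13, 14, 16]
arr[mid]=6<11: swap arr[3],arr[4]; lo=4,mid=5 → [9, 7, 4, 6, 11, 5, 10, 15, 12, 13, 14, 16]
arr[mid]=5<11: swap arr[4],arr[5]; lo=5,mid=6 → [9, 7, 4, 6, 5, 11, 10, 15, 12, 13, 14, 16]
arr[mid]=10<11: swap arr[5],arr[6]; lo=6,mid=7 → [9, 7, 4, 6, 5, 10, 11, 15, 12, 13, 14, 16]
arr[mid]=15>11: swap arr[7],arr[7]; hi=6 → [9, 7, 4, 6, 5, 10, 11, 15, 12, 13, 14, 16]
end: lo=6, hi=6; arr = [9, 7, 4, 6, 5, 10, 11, 15, 12, 13, 14, 16]

[9, 7, 4, 6, 5, 10, 11, 15, 12, 13, 14, 16]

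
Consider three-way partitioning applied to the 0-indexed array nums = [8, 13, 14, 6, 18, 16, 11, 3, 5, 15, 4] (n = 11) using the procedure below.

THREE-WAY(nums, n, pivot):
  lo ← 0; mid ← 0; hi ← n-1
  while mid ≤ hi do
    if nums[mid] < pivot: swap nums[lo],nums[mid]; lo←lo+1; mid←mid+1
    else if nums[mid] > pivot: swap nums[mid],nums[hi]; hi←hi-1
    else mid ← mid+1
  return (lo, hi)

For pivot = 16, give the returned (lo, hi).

pivot = 16; lo=0, mid=0, hi=10
nums[mid]=8<16: swap nums[0],nums[0]; lo=1,mid=1 → [8, 13, 14, 6, 18, 16, 11, 3, 5, 15, 4]
nums[mid]=13<16: swap nums[1],nums[1]; lo=2,mid=2 → [8, 13, 14, 6, 18, 16, 11, 3, 5, 15, 4]
nums[mid]=14<16: swap nums[2],nums[2]; lo=3,mid=3 → [8, 13, 14, 6, 18, 16, 11, 3, 5, 15, 4]
nums[mid]=6<16: swap nums[3],nums[3]; lo=4,mid=4 → [8, 13, 14, 6, 18, 16, 11, 3, 5, 15, 4]
nums[mid]=18>16: swap nums[4],nums[10]; hi=9 → [8, 13, 14, 6, 4, 16, 11, 3, 5, 15, 18]
nums[mid]=4<16: swap nums[4],nums[4]; lo=5,mid=5 → [8, 13, 14, 6, 4, 16, 11, 3, 5, 15, 18]
nums[mid]=16=16: mid=6
nums[mid]=11<16: swap nums[5],nums[6]; lo=6,mid=7 → [8, 13, 14, 6, 4, 11, 16, 3, 5, 15, 18]
nums[mid]=3<16: swap nums[6],nums[7]; lo=7,mid=8 → [8, 13, 14, 6, 4, 11, 3, 16, 5, 15, 18]
nums[mid]=5<16: swap nums[7],nums[8]; lo=8,mid=9 → [8, 13, 14, 6, 4, 11, 3, 5, 16, 15, 18]
nums[mid]=15<16: swap nums[8],nums[9]; lo=9,mid=10 → [8, 13, 14, 6, 4, 11, 3, 5, 15, 16, 18]
end: lo=9, hi=9; nums = [8, 13, 14, 6, 4, 11, 3, 5, 15, 16, 18]

(9, 9)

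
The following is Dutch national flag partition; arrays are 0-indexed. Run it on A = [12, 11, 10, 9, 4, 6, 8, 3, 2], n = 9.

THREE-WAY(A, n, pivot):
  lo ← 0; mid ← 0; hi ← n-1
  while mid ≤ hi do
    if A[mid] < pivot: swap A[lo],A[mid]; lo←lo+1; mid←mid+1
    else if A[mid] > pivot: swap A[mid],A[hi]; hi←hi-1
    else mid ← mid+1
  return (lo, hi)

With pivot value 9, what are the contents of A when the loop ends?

[2, 3, 8, 4, 6, 9, 10, 11, 12]

lo=0 mid=0 hi=8
12>9: swap(0,8), hi=7 ⇒ [2, 11, 10, 9, 4, 6, 8, 3, 12]
2<9: swap(0,0), lo=1 mid=1 ⇒ [2, 11, 10, 9, 4, 6, 8, 3, 12]
11>9: swap(1,7), hi=6 ⇒ [2, 3, 10, 9, 4, 6, 8, 11, 12]
3<9: swap(1,1), lo=2 mid=2 ⇒ [2, 3, 10, 9, 4, 6, 8, 11, 12]
10>9: swap(2,6), hi=5 ⇒ [2, 3, 8, 9, 4, 6, 10, 11, 12]
8<9: swap(2,2), lo=3 mid=3 ⇒ [2, 3, 8, 9, 4, 6, 10, 11, 12]
9=9: mid=4
4<9: swap(3,4), lo=4 mid=5 ⇒ [2, 3, 8, 4, 9, 6, 10, 11, 12]
6<9: swap(4,5), lo=5 mid=6 ⇒ [2, 3, 8, 4, 6, 9, 10, 11, 12]
done. lo=5 hi=5; A=[2, 3, 8, 4, 6, 9, 10, 11, 12]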